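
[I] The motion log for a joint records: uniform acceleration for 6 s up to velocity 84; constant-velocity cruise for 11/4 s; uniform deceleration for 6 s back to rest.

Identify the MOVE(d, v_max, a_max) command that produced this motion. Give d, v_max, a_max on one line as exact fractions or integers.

d=735 v_max=84 a_max=14

a_max = 84/6 = 14
d_a = ½·84·6 = 252; d_c = 84·11/4 = 231
d = 2·252 + 231 = 735
t_c = 11/4 > 0 ⇒ limit active, v_max = 84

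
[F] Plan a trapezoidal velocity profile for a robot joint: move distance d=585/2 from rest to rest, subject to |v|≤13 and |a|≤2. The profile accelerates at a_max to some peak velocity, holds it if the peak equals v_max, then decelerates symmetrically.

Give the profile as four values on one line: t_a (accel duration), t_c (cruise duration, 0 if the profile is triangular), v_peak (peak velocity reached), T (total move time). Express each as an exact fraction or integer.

t_a=13/2 t_c=16 v_peak=13 T=29

(v_max)²/a_max = 13²/2 = 169/2
585/2 ≥ 169/2 → trapezoidal
t_a = 13/2; v_peak = 13
d_cruise = 585/2 − 169/2 = 208; t_c = 208/13 = 16
T = 2·13/2 + 16 = 29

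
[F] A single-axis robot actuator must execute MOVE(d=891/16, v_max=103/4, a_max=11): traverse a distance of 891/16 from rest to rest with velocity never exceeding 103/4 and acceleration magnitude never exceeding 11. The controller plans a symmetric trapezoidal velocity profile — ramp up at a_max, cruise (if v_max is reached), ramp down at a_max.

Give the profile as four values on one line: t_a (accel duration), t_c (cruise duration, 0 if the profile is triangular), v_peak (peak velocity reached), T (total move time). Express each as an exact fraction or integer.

t_a=9/4 t_c=0 v_peak=99/4 T=9/2

(v_max)²/a_max = (103/4)²/11 = 10609/176
891/16 < 10609/176 → triangular
v_peak = √(891/16·11) = √(9801/16) = 99/4
t_a = (99/4)/11 = 9/4; t_c = 0
T = 2·9/4 = 9/2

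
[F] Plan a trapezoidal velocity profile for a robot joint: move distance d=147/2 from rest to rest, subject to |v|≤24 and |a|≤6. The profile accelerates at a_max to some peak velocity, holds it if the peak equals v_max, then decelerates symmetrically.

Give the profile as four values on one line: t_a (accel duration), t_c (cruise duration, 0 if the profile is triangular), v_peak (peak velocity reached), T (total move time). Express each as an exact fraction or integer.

t_a=7/2 t_c=0 v_peak=21 T=7

vₘ²/aₘ = 24²/6 = 96
147/2 < 96 so t_c = 0
v_peak = √(147/2·6) = √441 = 21
t_a = 21/6 = 7/2; t_c = 0
T = 2·7/2 = 7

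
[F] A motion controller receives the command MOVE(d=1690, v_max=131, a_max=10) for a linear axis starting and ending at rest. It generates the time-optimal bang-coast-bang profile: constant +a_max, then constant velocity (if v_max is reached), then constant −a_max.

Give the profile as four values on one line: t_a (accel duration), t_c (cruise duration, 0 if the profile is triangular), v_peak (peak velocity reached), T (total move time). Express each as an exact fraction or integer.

t_a=13 t_c=0 v_peak=130 T=26

v_max²/a_max = 131²/10 = 17161/10
1690 < 17161/10 ⇒ no cruise
v_peak = √(1690·10) = √16900 = 130
t_a = 130/10 = 13; t_c = 0
T = 2·13 = 26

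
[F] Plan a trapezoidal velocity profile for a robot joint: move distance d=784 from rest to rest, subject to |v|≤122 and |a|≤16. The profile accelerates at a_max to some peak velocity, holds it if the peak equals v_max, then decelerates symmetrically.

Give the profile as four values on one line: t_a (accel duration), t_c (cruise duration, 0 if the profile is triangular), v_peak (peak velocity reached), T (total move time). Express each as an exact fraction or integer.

vₘ²/aₘ = 122²/16 = 3721/4
784 < 3721/4 so t_c = 0
v_peak = √(784·16) = √12544 = 112
t_a = 112/16 = 7; t_c = 0
T = 2·7 = 14

t_a=7 t_c=0 v_peak=112 T=14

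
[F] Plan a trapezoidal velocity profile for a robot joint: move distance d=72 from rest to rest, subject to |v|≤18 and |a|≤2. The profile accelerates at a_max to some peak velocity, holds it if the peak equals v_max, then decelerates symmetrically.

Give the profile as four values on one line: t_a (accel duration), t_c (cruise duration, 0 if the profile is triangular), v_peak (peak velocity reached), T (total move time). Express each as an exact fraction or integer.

t_a=6 t_c=0 v_peak=12 T=12

vₘ²/aₘ = 18²/2 = 162
72 < 162 → triangular
v_peak = √(72·2) = √144 = 12
t_a = 12/2 = 6; t_c = 0
T = 2·6 = 12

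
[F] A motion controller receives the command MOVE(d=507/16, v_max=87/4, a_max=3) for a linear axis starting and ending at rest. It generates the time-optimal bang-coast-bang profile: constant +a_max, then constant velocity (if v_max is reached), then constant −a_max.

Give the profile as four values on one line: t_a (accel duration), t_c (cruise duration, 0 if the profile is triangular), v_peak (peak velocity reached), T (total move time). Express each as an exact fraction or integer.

v_max²/a_max = (87/4)²/3 = 2523/16
507/16 < 2523/16 so t_c = 0
v_peak = √(507/16·3) = √(1521/16) = 39/4
t_a = (39/4)/3 = 13/4; t_c = 0
T = 2·13/4 = 13/2

t_a=13/4 t_c=0 v_peak=39/4 T=13/2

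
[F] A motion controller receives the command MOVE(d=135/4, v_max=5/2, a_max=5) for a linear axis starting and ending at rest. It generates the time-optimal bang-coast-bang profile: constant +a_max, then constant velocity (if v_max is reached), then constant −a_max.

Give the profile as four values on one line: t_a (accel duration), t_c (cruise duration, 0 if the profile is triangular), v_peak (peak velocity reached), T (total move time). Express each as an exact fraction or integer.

t_a=1/2 t_c=13 v_peak=5/2 T=14

vₘ²/aₘ = (5/2)²/5 = 5/4
135/4 ≥ 5/4 → trapezoidal
t_a = (5/2)/5 = 1/2; v_peak = 5/2
d_cruise = 135/4 − 5/4 = 65/2; t_c = (65/2)/(5/2) = 13
T = 2·1/2 + 13 = 14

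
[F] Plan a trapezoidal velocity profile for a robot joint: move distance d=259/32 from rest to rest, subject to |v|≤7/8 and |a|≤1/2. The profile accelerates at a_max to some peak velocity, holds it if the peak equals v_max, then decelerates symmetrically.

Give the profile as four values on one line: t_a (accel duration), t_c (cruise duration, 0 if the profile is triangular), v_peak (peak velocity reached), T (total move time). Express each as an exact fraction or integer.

v_max²/a_max = (7/8)²/(1/2) = 49/32
259/32 ≥ 49/32 → trapezoidal
t_a = (7/8)/(1/2) = 7/4; v_peak = 7/8
d_cruise = 259/32 − 49/32 = 105/16; t_c = (105/16)/(7/8) = 15/2
T = 2·7/4 + 15/2 = 11

t_a=7/4 t_c=15/2 v_peak=7/8 T=11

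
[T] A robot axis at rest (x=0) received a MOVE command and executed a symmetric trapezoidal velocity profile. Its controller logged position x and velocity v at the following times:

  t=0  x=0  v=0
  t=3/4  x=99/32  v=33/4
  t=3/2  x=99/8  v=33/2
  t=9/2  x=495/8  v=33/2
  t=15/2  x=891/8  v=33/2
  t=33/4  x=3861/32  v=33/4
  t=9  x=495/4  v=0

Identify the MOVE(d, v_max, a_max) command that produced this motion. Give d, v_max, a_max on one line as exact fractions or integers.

final state: t=9, x=495/4, v=0 → d = 495/4
a_max = (33/4−0)/(3/4−0) = 11
max v = 33/2 over t∈[3/2,15/2] → v_max = 33/2
check: 33/2·(3/2+6) = 495/4 ✓

d=495/4 v_max=33/2 a_max=11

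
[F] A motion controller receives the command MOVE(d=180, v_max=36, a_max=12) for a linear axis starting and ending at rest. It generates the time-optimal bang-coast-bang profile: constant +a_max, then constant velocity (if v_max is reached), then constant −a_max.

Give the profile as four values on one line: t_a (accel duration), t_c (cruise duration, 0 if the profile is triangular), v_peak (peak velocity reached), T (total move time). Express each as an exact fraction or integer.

t_a=3 t_c=2 v_peak=36 T=8

v_max²/a_max = 36²/12 = 108
180 ≥ 108 → trapezoidal
t_a = 36/12 = 3; v_peak = 36
d_cruise = 180 − 108 = 72; t_c = 72/36 = 2
T = 2·3 + 2 = 8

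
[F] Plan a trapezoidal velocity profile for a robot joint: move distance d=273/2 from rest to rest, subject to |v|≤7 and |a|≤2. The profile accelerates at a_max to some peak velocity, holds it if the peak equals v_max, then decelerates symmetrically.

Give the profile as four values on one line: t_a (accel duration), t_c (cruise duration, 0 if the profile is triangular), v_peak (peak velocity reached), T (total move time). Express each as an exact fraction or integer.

v_max²/a_max = 7²/2 = 49/2
273/2 ≥ 49/2 ⇒ cruise phase
t_a = 7/2; v_peak = 7
d_cruise = 273/2 − 49/2 = 112; t_c = 112/7 = 16
T = 2·7/2 + 16 = 23

t_a=7/2 t_c=16 v_peak=7 T=23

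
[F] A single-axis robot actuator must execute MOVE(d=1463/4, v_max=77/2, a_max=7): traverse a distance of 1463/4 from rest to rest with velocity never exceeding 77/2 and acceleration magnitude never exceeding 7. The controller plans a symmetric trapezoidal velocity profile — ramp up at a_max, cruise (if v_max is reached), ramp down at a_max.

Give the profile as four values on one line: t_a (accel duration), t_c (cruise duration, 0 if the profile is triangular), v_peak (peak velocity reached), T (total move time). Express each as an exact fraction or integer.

t_a=11/2 t_c=4 v_peak=77/2 T=15

(v_max)²/a_max = (77/2)²/7 = 847/4
1463/4 ≥ 847/4 so v_max reached
t_a = (77/2)/7 = 11/2; v_peak = 77/2
d_cruise = 1463/4 − 847/4 = 154; t_c = 154/(77/2) = 4
T = 2·11/2 + 4 = 15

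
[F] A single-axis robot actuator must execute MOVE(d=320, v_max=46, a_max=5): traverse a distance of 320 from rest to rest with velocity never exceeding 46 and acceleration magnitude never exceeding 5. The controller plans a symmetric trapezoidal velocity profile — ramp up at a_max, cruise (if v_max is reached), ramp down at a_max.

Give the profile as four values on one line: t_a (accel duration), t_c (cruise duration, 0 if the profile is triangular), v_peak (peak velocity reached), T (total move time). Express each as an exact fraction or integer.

(v_max)²/a_max = 46²/5 = 2116/5
320 < 2116/5 ⇒ no cruise
v_peak = √(320·5) = √1600 = 40
t_a = 40/5 = 8; t_c = 0
T = 2·8 = 16

t_a=8 t_c=0 v_peak=40 T=16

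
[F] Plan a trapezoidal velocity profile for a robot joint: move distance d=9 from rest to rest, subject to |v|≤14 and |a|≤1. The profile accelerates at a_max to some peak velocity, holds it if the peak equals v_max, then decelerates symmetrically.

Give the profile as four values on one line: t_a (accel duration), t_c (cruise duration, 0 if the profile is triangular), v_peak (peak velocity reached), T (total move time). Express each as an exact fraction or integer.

t_a=3 t_c=0 v_peak=3 T=6

(v_max)²/a_max = 14²/1 = 196
9 < 196 → triangular
v_peak = √(9·1) = √9 = 3
t_a = 3/1 = 3; t_c = 0
T = 2·3 = 6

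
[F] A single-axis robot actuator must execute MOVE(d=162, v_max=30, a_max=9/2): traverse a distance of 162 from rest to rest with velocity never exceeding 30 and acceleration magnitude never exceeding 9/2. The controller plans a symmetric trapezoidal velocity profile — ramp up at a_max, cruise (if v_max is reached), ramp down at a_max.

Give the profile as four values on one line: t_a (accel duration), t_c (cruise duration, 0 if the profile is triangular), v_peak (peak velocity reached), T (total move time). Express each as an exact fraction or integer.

vₘ²/aₘ = 30²/(9/2) = 200
162 < 200 ⇒ no cruise
v_peak = √(162·9/2) = √729 = 27
t_a = 27/(9/2) = 6; t_c = 0
T = 2·6 = 12

t_a=6 t_c=0 v_peak=27 T=12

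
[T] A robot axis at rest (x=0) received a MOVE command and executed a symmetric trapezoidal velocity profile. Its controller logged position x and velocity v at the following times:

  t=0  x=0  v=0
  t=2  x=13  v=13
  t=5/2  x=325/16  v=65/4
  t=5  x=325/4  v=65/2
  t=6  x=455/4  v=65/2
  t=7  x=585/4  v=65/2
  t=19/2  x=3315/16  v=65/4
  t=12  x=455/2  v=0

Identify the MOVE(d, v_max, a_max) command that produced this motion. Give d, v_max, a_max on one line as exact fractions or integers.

final state: t=12, x=455/2, v=0 → d = 455/2
a_max = (13−0)/(2−0) = 13/2
max v = 65/2 over t∈[5,7] → v_max = 65/2
check: 65/2·(5+2) = 455/2 ✓

d=455/2 v_max=65/2 a_max=13/2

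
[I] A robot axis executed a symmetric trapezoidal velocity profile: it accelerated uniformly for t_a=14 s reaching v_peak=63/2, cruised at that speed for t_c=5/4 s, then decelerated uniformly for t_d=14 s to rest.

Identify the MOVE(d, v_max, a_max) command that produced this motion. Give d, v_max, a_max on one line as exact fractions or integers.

a_max = (63/2)/14 = 9/4
d_a = ½·63/2·14 = 441/2; d_c = 63/2·5/4 = 315/8
d = 2·441/2 + 315/8 = 3843/8
t_c = 5/4 > 0 ⇒ limit active, v_max = 63/2

d=3843/8 v_max=63/2 a_max=9/4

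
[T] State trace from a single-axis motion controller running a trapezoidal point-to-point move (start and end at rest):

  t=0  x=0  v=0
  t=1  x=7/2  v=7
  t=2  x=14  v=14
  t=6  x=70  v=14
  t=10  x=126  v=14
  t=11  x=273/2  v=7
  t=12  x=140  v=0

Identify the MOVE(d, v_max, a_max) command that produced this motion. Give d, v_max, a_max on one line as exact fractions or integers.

final state: t=12, x=140, v=0 → d = 140
a_max = (7−0)/(1−0) = 7
max v = 14 over t∈[2,10] → v_max = 14
check: 14·(2+8) = 140 ✓

d=140 v_max=14 a_max=7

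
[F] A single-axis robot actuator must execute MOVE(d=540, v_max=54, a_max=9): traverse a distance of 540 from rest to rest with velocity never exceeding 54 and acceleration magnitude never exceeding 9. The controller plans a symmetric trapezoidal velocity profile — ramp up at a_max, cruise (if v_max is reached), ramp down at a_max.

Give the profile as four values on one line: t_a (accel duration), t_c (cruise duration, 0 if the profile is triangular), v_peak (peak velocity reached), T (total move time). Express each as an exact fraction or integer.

(v_max)²/a_max = 54²/9 = 324
540 ≥ 324 → trapezoidal
t_a = 54/9 = 6; v_peak = 54
d_cruise = 540 − 324 = 216; t_c = 216/54 = 4
T = 2·6 + 4 = 16

t_a=6 t_c=4 v_peak=54 T=16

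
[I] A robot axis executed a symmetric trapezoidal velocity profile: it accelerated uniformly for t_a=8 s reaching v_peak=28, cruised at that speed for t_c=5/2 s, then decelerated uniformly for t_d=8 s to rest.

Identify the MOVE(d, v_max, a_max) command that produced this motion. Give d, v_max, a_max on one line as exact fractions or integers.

a_max = 28/8 = 7/2
d_a = ½·28·8 = 112; d_c = 28·5/2 = 70
d = 2·112 + 70 = 294
t_c = 5/2 > 0 → v_max = v_peak = 28

d=294 v_max=28 a_max=7/2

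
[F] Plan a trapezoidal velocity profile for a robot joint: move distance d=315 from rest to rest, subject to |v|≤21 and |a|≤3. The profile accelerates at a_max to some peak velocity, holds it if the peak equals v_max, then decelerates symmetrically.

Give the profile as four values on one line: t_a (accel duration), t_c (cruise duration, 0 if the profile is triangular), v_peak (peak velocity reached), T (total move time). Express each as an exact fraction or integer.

t_a=7 t_c=8 v_peak=21 T=22

vₘ²/aₘ = 21²/3 = 147
315 ≥ 147 → trapezoidal
t_a = 21/3 = 7; v_peak = 21
d_cruise = 315 − 147 = 168; t_c = 168/21 = 8
T = 2·7 + 8 = 22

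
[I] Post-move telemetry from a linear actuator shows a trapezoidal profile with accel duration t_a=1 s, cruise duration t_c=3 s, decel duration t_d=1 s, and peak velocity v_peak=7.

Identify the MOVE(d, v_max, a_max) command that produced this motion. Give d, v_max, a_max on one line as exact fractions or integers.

a_max = 7/1 = 7
d_a = ½·7·1 = 7/2; d_c = 7·3 = 21
d = 2·7/2 + 21 = 28
t_c = 3 > 0 → v_max = v_peak = 7

d=28 v_max=7 a_max=7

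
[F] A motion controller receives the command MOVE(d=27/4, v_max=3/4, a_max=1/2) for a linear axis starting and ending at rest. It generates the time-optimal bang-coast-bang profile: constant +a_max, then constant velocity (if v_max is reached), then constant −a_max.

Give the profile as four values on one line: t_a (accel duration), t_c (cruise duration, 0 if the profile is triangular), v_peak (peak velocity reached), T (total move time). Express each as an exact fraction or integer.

t_a=3/2 t_c=15/2 v_peak=3/4 T=21/2

vₘ²/aₘ = (3/4)²/(1/2) = 9/8
27/4 ≥ 9/8 → trapezoidal
t_a = (3/4)/(1/2) = 3/2; v_peak = 3/4
d_cruise = 27/4 − 9/8 = 45/8; t_c = (45/8)/(3/4) = 15/2
T = 2·3/2 + 15/2 = 21/2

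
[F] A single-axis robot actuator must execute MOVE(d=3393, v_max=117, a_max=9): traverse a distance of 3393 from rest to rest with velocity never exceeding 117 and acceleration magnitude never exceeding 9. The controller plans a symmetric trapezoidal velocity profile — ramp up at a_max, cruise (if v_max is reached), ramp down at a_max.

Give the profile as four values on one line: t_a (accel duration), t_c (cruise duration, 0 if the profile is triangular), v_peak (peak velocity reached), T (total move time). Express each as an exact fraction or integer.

v_max²/a_max = 117²/9 = 1521
3393 ≥ 1521 → trapezoidal
t_a = 117/9 = 13; v_peak = 117
d_cruise = 3393 − 1521 = 1872; t_c = 1872/117 = 16
T = 2·13 + 16 = 42

t_a=13 t_c=16 v_peak=117 T=42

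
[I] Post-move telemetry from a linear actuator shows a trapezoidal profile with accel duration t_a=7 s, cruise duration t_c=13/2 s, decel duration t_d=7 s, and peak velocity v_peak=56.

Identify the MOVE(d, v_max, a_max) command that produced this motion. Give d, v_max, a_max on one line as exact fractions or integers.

d=756 v_max=56 a_max=8

a_max = 56/7 = 8
d_a = ½·56·7 = 196; d_c = 56·13/2 = 364
d = 2·196 + 364 = 756
t_c = 13/2 > 0 ⇒ limit active, v_max = 56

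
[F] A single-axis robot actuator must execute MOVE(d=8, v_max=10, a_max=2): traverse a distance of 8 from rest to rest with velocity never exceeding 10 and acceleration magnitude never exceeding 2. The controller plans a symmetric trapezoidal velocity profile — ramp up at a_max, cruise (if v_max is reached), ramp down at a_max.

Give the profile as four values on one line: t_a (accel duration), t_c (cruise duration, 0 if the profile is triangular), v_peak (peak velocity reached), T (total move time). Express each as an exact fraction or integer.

vₘ²/aₘ = 10²/2 = 50
8 < 50 ⇒ no cruise
v_peak = √(8·2) = √16 = 4
t_a = 4/2 = 2; t_c = 0
T = 2·2 = 4

t_a=2 t_c=0 v_peak=4 T=4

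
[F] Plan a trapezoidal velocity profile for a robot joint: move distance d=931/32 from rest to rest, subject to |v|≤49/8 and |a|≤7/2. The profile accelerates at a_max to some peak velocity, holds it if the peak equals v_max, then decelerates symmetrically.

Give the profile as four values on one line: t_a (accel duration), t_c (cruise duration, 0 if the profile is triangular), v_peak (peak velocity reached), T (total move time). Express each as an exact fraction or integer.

v_max²/a_max = (49/8)²/(7/2) = 343/32
931/32 ≥ 343/32 so v_max reached
t_a = (49/8)/(7/2) = 7/4; v_peak = 49/8
d_cruise = 931/32 − 343/32 = 147/8; t_c = (147/8)/(49/8) = 3
T = 2·7/4 + 3 = 13/2

t_a=7/4 t_c=3 v_peak=49/8 T=13/2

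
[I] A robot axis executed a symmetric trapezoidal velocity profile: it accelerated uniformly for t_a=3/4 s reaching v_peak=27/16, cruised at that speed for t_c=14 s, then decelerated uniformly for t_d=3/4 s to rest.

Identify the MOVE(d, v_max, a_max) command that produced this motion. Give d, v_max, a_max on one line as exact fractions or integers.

d=1593/64 v_max=27/16 a_max=9/4

a_max = (27/16)/(3/4) = 9/4
d_a = ½·27/16·3/4 = 81/128; d_c = 27/16·14 = 189/8
d = 2·81/128 + 189/8 = 1593/64
t_c = 14 > 0 ⇒ limit active, v_max = 27/16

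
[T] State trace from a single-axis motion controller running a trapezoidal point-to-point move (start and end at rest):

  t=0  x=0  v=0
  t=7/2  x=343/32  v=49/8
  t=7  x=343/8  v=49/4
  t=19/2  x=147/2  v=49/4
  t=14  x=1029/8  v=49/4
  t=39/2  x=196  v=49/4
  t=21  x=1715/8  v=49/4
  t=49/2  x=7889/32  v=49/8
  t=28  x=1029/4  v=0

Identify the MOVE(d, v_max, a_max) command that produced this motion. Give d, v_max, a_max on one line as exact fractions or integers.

final state: t=28, x=1029/4, v=0 → d = 1029/4
a_max = (49/8−0)/(7/2−0) = 7/4
max v = 49/4 over t∈[7,21] → v_max = 49/4
check: 49/4·(7+14) = 1029/4 ✓

d=1029/4 v_max=49/4 a_max=7/4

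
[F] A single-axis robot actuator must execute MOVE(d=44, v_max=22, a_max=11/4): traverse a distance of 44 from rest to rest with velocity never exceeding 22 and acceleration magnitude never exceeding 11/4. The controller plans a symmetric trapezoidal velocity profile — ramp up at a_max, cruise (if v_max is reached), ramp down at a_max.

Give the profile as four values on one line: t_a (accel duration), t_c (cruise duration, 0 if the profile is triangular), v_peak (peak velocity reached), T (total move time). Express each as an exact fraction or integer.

v_max²/a_max = 22²/(11/4) = 176
44 < 176 so t_c = 0
v_peak = √(44·11/4) = √121 = 11
t_a = 11/(11/4) = 4; t_c = 0
T = 2·4 = 8

t_a=4 t_c=0 v_peak=11 T=8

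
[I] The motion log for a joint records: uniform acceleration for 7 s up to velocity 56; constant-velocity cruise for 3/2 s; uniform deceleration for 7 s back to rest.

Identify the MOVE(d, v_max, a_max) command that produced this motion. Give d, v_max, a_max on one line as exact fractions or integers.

d=476 v_max=56 a_max=8

a_max = 56/7 = 8
d_a = ½·56·7 = 196; d_c = 56·3/2 = 84
d = 2·196 + 84 = 476
t_c = 3/2 > 0 ⇒ limit active, v_max = 56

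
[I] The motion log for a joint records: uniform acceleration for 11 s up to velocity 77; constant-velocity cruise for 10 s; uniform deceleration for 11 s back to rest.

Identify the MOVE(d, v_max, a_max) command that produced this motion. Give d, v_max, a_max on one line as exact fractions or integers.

a_max = 77/11 = 7
d_a = ½·77·11 = 847/2; d_c = 77·10 = 770
d = 2·847/2 + 770 = 1617
t_c = 10 > 0 ⇒ limit active, v_max = 77

d=1617 v_max=77 a_max=7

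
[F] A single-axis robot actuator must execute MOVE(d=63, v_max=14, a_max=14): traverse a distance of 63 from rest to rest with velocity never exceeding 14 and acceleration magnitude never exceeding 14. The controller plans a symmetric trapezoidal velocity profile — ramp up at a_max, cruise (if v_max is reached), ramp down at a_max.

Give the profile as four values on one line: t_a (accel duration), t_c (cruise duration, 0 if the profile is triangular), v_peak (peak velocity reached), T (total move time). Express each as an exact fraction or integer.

vₘ²/aₘ = 14²/14 = 14
63 ≥ 14 so v_max reached
t_a = 14/14 = 1; v_peak = 14
d_cruise = 63 − 14 = 49; t_c = 49/14 = 7/2
T = 2·1 + 7/2 = 11/2

t_a=1 t_c=7/2 v_peak=14 T=11/2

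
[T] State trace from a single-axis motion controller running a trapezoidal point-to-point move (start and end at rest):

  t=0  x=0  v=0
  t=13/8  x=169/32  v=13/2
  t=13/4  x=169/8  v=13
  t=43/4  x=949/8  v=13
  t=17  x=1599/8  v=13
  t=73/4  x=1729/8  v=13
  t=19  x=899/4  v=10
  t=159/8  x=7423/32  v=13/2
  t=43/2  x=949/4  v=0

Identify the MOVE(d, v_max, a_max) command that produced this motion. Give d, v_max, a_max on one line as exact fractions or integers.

d=949/4 v_max=13 a_max=4

final state: t=43/2, x=949/4, v=0 → d = 949/4
a_max = (13/2−0)/(13/8−0) = 4
max v = 13 over t∈[13/4,73/4] → v_max = 13
check: 13·(13/4+15) = 949/4 ✓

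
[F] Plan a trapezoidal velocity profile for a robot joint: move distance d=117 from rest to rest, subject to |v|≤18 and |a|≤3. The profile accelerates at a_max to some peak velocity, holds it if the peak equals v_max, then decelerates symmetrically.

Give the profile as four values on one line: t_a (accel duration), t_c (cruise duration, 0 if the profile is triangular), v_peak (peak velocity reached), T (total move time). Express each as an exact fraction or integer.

(v_max)²/a_max = 18²/3 = 108
117 ≥ 108 so v_max reached
t_a = 18/3 = 6; v_peak = 18
d_cruise = 117 − 108 = 9; t_c = 9/18 = 1/2
T = 2·6 + 1/2 = 25/2

t_a=6 t_c=1/2 v_peak=18 T=25/2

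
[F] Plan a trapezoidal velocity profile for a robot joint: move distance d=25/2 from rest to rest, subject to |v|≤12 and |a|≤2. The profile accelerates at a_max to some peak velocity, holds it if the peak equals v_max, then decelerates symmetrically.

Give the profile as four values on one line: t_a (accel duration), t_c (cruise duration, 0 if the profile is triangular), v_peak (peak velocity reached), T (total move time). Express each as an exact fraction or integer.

v_max²/a_max = 12²/2 = 72
25/2 < 72 so t_c = 0
v_peak = √(25/2·2) = √25 = 5
t_a = 5/2; t_c = 0
T = 2·5/2 = 5

t_a=5/2 t_c=0 v_peak=5 T=5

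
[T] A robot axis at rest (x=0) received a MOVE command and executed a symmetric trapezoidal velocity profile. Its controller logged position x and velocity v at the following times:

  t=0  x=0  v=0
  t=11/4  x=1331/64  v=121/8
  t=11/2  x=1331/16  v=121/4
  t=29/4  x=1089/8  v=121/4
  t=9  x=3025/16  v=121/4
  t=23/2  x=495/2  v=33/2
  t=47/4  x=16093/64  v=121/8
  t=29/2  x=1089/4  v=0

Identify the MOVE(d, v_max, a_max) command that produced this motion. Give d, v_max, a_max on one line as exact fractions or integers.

final state: t=29/2, x=1089/4, v=0 → d = 1089/4
a_max = (121/8−0)/(11/4−0) = 11/2
max v = 121/4 over t∈[11/2,9] → v_max = 121/4
check: 121/4·(11/2+7/2) = 1089/4 ✓

d=1089/4 v_max=121/4 a_max=11/2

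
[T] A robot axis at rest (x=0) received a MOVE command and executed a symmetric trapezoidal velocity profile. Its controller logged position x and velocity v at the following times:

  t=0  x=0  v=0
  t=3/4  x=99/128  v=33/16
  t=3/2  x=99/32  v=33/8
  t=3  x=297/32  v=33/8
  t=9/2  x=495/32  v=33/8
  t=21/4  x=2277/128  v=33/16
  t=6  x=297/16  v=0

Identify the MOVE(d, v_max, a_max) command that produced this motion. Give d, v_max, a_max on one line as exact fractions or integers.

final state: t=6, x=297/16, v=0 → d = 297/16
a_max = (33/16−0)/(3/4−0) = 11/4
max v = 33/8 over t∈[3/2,9/2] → v_max = 33/8
check: 33/8·(3/2+3) = 297/16 ✓

d=297/16 v_max=33/8 a_max=11/4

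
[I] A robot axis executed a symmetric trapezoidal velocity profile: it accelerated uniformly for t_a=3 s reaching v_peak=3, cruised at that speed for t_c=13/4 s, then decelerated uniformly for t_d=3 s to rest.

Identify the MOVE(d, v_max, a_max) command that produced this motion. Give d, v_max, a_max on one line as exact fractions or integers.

a_max = 3/3 = 1
d_a = ½·3·3 = 9/2; d_c = 3·13/4 = 39/4
d = 2·9/2 + 39/4 = 75/4
t_c = 13/4 > 0 so v_max = 3

d=75/4 v_max=3 a_max=1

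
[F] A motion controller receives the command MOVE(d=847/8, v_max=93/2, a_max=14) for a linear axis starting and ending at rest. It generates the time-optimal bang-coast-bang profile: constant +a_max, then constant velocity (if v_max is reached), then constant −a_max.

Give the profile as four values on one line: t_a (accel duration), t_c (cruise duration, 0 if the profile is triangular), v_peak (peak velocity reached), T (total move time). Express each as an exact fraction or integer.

(v_max)²/a_max = (93/2)²/14 = 8649/56
847/8 < 8649/56 so t_c = 0
v_peak = √(847/8·14) = √(5929/4) = 77/2
t_a = (77/2)/14 = 11/4; t_c = 0
T = 2·11/4 = 11/2

t_a=11/4 t_c=0 v_peak=77/2 T=11/2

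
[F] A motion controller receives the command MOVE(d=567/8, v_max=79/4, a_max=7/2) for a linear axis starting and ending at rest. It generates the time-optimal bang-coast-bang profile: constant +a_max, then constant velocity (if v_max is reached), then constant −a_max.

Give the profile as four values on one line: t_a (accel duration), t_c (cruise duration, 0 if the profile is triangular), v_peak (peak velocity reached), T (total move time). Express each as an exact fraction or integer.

vₘ²/aₘ = (79/4)²/(7/2) = 6241/56
567/8 < 6241/56 ⇒ no cruise
v_peak = √(567/8·7/2) = √(3969/16) = 63/4
t_a = (63/4)/(7/2) = 9/2; t_c = 0
T = 2·9/2 = 9

t_a=9/2 t_c=0 v_peak=63/4 T=9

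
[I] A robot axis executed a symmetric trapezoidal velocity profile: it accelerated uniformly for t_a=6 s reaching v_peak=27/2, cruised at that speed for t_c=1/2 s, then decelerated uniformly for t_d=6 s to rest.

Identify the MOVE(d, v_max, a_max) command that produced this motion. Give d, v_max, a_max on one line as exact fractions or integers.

a_max = (27/2)/6 = 9/4
d_a = ½·27/2·6 = 81/2; d_c = 27/2·1/2 = 27/4
d = 2·81/2 + 27/4 = 351/4
t_c = 1/2 > 0 so v_max = 27/2

d=351/4 v_max=27/2 a_max=9/4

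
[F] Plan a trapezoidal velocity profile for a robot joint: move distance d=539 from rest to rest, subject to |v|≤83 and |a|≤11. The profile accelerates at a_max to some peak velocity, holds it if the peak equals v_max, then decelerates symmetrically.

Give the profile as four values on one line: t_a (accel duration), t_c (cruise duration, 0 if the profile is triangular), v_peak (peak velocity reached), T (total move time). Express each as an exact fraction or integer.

t_a=7 t_c=0 v_peak=77 T=14

(v_max)²/a_max = 83²/11 = 6889/11
539 < 6889/11 so t_c = 0
v_peak = √(539·11) = √5929 = 77
t_a = 77/11 = 7; t_c = 0
T = 2·7 = 14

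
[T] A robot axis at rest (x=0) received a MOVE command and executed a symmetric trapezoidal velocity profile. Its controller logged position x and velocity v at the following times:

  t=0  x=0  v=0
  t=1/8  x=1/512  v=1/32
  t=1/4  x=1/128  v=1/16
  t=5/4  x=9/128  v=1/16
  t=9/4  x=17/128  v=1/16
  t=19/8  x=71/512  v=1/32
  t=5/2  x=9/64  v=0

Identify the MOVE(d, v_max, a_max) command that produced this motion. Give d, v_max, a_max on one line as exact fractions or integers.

final state: t=5/2, x=9/64, v=0 → d = 9/64
a_max = (1/32−0)/(1/8−0) = 1/4
max v = 1/16 over t∈[1/4,9/4] → v_max = 1/16
check: 1/16·(1/4+2) = 9/64 ✓

d=9/64 v_max=1/16 a_max=1/4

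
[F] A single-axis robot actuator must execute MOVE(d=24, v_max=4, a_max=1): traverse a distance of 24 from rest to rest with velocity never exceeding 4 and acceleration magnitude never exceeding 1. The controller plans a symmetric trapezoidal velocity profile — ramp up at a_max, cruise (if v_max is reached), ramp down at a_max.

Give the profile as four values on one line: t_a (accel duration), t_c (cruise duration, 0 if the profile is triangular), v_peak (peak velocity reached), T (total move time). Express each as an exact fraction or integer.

vₘ²/aₘ = 4²/1 = 16
24 ≥ 16 so v_max reached
t_a = 4/1 = 4; v_peak = 4
d_cruise = 24 − 16 = 8; t_c = 8/4 = 2
T = 2·4 + 2 = 10

t_a=4 t_c=2 v_peak=4 T=10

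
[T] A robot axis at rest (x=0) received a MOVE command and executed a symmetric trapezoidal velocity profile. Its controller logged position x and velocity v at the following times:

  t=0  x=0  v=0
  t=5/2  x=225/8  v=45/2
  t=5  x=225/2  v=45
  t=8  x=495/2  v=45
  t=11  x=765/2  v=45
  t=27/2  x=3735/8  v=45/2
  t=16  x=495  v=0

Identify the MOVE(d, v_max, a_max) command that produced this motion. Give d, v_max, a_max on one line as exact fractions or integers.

final state: t=16, x=495, v=0 → d = 495
a_max = (45/2−0)/(5/2−0) = 9
max v = 45 over t∈[5,11] → v_max = 45
check: 45·(5+6) = 495 ✓

d=495 v_max=45 a_max=9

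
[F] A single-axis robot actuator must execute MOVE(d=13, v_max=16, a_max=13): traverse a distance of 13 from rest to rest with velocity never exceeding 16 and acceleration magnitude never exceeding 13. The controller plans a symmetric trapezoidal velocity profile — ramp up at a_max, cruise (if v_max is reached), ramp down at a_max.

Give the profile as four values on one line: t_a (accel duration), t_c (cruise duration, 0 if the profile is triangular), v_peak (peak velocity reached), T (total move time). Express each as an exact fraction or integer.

vₘ²/aₘ = 16²/13 = 256/13
13 < 256/13 so t_c = 0
v_peak = √(13·13) = √169 = 13
t_a = 13/13 = 1; t_c = 0
T = 2·1 = 2

t_a=1 t_c=0 v_peak=13 T=2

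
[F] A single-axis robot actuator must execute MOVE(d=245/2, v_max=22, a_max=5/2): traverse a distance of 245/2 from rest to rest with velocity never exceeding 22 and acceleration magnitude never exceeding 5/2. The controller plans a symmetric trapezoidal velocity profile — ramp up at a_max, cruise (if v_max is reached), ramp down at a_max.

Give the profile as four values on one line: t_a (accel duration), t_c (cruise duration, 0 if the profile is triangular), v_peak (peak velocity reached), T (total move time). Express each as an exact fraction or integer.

v_max²/a_max = 22²/(5/2) = 968/5
245/2 < 968/5 so t_c = 0
v_peak = √(245/2·5/2) = √(1225/4) = 35/2
t_a = (35/2)/(5/2) = 7; t_c = 0
T = 2·7 = 14

t_a=7 t_c=0 v_peak=35/2 T=14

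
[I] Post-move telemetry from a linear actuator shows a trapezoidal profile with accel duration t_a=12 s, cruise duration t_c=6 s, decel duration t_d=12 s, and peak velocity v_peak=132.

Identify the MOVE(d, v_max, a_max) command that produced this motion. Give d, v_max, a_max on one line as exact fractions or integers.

d=2376 v_max=132 a_max=11

a_max = 132/12 = 11
d_a = ½·132·12 = 792; d_c = 132·6 = 792
d = 2·792 + 792 = 2376
t_c = 6 > 0 → v_max = v_peak = 132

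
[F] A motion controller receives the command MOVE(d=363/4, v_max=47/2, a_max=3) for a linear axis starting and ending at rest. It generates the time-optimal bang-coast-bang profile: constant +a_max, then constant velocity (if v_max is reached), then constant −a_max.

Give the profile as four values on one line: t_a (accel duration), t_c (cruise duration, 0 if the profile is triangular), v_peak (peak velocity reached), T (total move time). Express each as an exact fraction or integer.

t_a=11/2 t_c=0 v_peak=33/2 T=11

(v_max)²/a_max = (47/2)²/3 = 2209/12
363/4 < 2209/12 so t_c = 0
v_peak = √(363/4·3) = √(1089/4) = 33/2
t_a = (33/2)/3 = 11/2; t_c = 0
T = 2·11/2 = 11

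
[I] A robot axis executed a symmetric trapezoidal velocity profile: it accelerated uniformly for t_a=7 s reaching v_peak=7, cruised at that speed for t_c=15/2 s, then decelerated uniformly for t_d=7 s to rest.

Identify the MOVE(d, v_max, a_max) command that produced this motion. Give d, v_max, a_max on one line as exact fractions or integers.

a_max = 7/7 = 1
d_a = ½·7·7 = 49/2; d_c = 7·15/2 = 105/2
d = 2·49/2 + 105/2 = 203/2
t_c = 15/2 > 0 ⇒ limit active, v_max = 7

d=203/2 v_max=7 a_max=1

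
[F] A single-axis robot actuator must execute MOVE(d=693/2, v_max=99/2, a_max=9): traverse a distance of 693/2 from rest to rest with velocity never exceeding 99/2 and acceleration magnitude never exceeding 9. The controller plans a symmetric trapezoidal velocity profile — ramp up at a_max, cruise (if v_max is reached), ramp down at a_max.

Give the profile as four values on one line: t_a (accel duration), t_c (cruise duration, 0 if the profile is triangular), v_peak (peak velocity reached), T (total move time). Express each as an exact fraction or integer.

vₘ²/aₘ = (99/2)²/9 = 1089/4
693/2 ≥ 1089/4 ⇒ cruise phase
t_a = (99/2)/9 = 11/2; v_peak = 99/2
d_cruise = 693/2 − 1089/4 = 297/4; t_c = (297/4)/(99/2) = 3/2
T = 2·11/2 + 3/2 = 25/2

t_a=11/2 t_c=3/2 v_peak=99/2 T=25/2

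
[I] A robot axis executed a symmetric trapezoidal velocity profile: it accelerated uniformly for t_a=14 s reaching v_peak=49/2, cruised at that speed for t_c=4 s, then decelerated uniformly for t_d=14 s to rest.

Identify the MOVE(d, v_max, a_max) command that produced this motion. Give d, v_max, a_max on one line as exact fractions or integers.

d=441 v_max=49/2 a_max=7/4

a_max = (49/2)/14 = 7/4
d_a = ½·49/2·14 = 343/2; d_c = 49/2·4 = 98
d = 2·343/2 + 98 = 441
t_c = 4 > 0 so v_max = 49/2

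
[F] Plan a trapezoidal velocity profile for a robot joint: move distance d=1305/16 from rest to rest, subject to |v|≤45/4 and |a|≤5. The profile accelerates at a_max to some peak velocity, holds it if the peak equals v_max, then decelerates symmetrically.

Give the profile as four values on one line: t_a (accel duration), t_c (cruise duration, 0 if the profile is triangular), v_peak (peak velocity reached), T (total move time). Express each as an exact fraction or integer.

v_max²/a_max = (45/4)²/5 = 405/16
1305/16 ≥ 405/16 → trapezoidal
t_a = (45/4)/5 = 9/4; v_peak = 45/4
d_cruise = 1305/16 − 405/16 = 225/4; t_c = (225/4)/(45/4) = 5
T = 2·9/4 + 5 = 19/2

t_a=9/4 t_c=5 v_peak=45/4 T=19/2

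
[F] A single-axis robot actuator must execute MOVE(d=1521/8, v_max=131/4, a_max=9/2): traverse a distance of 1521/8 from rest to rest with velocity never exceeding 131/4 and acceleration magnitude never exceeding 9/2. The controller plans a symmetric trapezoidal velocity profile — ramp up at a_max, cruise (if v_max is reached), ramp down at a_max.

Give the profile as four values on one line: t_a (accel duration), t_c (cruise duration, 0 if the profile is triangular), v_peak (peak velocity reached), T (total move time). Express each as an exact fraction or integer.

v_max²/a_max = (131/4)²/(9/2) = 17161/72
1521/8 < 17161/72 so t_c = 0
v_peak = √(1521/8·9/2) = √(13689/16) = 117/4
t_a = (117/4)/(9/2) = 13/2; t_c = 0
T = 2·13/2 = 13

t_a=13/2 t_c=0 v_peak=117/4 T=13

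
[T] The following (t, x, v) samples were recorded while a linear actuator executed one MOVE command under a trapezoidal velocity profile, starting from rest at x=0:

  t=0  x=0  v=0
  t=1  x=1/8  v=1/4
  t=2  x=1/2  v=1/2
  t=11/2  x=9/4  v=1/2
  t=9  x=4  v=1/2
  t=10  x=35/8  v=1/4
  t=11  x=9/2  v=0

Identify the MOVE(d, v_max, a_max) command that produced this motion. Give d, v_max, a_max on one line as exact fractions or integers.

d=9/2 v_max=1/2 a_max=1/4

final state: t=11, x=9/2, v=0 → d = 9/2
a_max = (1/4−0)/(1−0) = 1/4
max v = 1/2 over t∈[2,9] → v_max = 1/2
check: 1/2·(2+7) = 9/2 ✓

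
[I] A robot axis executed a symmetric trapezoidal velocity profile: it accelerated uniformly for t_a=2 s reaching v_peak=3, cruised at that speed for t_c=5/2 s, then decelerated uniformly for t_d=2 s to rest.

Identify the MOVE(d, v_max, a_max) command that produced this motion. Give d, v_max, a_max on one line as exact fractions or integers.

d=27/2 v_max=3 a_max=3/2

a_max = 3/2
d_a = ½·3·2 = 3; d_c = 3·5/2 = 15/2
d = 2·3 + 15/2 = 27/2
t_c = 5/2 > 0 → v_max = v_peak = 3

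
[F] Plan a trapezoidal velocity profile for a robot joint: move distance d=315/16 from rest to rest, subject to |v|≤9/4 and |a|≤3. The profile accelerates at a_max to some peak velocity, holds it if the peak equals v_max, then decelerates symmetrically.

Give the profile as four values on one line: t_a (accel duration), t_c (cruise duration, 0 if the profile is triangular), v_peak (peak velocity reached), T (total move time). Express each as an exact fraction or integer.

t_a=3/4 t_c=8 v_peak=9/4 T=19/2

v_max²/a_max = (9/4)²/3 = 27/16
315/16 ≥ 27/16 ⇒ cruise phase
t_a = (9/4)/3 = 3/4; v_peak = 9/4
d_cruise = 315/16 − 27/16 = 18; t_c = 18/(9/4) = 8
T = 2·3/4 + 8 = 19/2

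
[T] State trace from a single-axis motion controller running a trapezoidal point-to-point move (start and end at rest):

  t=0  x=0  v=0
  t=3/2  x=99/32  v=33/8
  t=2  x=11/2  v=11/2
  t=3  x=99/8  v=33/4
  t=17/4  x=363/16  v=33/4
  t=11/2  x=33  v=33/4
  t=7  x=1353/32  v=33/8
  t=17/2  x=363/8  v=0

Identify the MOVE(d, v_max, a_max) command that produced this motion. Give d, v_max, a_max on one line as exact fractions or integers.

final state: t=17/2, x=363/8, v=0 → d = 363/8
a_max = (33/8−0)/(3/2−0) = 11/4
max v = 33/4 over t∈[3,11/2] → v_max = 33/4
check: 33/4·(3+5/2) = 363/8 ✓

d=363/8 v_max=33/4 a_max=11/4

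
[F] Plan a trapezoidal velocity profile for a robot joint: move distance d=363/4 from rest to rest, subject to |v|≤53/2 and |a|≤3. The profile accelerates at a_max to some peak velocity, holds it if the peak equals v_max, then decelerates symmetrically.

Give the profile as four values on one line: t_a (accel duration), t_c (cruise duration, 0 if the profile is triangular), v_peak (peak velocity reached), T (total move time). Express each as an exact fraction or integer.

t_a=11/2 t_c=0 v_peak=33/2 T=11

v_max²/a_max = (53/2)²/3 = 2809/12
363/4 < 2809/12 ⇒ no cruise
v_peak = √(363/4·3) = √(1089/4) = 33/2
t_a = (33/2)/3 = 11/2; t_c = 0
T = 2·11/2 = 11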